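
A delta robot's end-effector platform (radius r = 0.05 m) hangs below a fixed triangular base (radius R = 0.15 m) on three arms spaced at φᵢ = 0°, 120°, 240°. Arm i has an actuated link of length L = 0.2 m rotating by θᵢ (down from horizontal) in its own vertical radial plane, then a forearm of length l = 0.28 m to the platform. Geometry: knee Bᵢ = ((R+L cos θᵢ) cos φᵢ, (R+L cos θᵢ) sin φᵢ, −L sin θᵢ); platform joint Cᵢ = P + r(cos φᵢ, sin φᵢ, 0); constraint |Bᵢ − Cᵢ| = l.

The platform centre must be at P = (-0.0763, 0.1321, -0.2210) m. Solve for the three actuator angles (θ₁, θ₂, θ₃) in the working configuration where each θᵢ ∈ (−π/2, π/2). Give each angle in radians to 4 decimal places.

φ1=0.0° → target in arm frame (-0.0763, 0.1321)
  e−x'=0.1763;  (l²−L²−(e−x')²−y'²−z²)/2L = -0.1474
  γ=atan2(-0.2210,0.1763)=-0.8974;  ψ=arccos(-0.5215)=2.1194;  θ1=γ+ψ≈1.2220
φ2=120.0° → target in arm frame (0.1526, 0.0000)
  A cos θ + B sin θ = C:  -0.0526·cos θ + -0.2210·sin θ = -0.0330
  γ=atan2(-0.2210,-0.0526)=-1.8043;  ψ=arccos(-0.1453)=1.7166;  θ2=γ+ψ≈-0.0876
arm 3 (φ=240.0°): x'=-0.0763, y'=-0.1321
  A cos θ + B sin θ = C:  0.1763·cos θ + -0.2210·sin θ = -0.1474
  θ3 = atan2(B,A) + arccos(C/0.2827) = 1.2218

θ₁ = 1.2220, θ₂ = -0.0876, θ₃ = 1.2218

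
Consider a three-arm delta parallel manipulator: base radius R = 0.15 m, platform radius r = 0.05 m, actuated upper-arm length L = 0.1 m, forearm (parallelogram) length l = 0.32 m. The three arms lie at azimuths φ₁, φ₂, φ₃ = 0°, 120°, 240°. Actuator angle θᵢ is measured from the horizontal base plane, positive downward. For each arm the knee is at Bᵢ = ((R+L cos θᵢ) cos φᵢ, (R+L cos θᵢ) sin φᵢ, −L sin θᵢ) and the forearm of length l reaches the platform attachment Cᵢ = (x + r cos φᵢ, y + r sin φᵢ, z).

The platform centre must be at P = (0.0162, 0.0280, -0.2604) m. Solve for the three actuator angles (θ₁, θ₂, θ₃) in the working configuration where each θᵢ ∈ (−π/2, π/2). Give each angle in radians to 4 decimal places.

θ₁ = -0.0005, θ₂ = -0.0001, θ₃ = 0.3488

rotate P by −φ1: (0.0162, 0.0280, -0.2604)
  e−x'=0.0838;  (l²−L²−(e−x')²−y'²−z²)/2L = 0.0839
  θ1 = atan2(B,A) + arccos(C/0.2736) = -0.0005
arm 2 (φ=120.0°): x'=0.0161, y'=-0.0280
  A=0.0839, B=-0.2604, C=(l²−L²−A²−y'²−z²)/(2L)=0.0839
  γ=atan2(-0.2604,0.0839)=-1.2593;  ψ=arccos(0.3066)=1.2592;  θ2=γ+ψ≈-0.0001
φ3=240.0° → target in arm frame (-0.0323, 0.0000)
  A cos θ + B sin θ = C:  0.1323·cos θ + -0.2604·sin θ = 0.0354
  θ3 = atan2(B,A) + arccos(C/0.2921) = 0.3488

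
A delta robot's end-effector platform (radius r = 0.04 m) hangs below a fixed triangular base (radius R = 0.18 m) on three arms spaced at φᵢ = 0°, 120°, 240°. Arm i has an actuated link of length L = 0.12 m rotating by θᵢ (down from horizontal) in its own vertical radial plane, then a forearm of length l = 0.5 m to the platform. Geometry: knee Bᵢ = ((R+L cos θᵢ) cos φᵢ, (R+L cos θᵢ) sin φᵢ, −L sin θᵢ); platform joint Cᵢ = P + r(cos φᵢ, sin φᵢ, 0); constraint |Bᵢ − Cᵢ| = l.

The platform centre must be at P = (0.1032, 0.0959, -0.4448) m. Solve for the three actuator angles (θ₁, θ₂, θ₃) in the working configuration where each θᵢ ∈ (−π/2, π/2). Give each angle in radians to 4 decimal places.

rotate P by −φ1: (0.1032, 0.0959, -0.4448)
  A=0.0368, B=-0.4448, C=(l²−L²−A²−y'²−z²)/(2L)=0.1133
  γ=atan2(-0.4448,0.0368)=-1.4883;  ψ=arccos(0.2539)=1.3140;  θ1=γ+ψ≈-0.1742
arm 2 (φ=120.0°): x'=0.0315, y'=-0.1373
  A=0.1085, B=-0.4448, C=(l²−L²−A²−y'²−z²)/(2L)=0.0296
  √(A²+B²)=0.4579;  θ2 = -1.3314+1.5060 ≈ 0.1746
arm 3 (φ=240.0°): x'=-0.1347, y'=0.0414
  A=0.2747, B=-0.4448, C=(l²−L²−A²−y'²−z²)/(2L)=-0.1642
  √(A²+B²)=0.5228;  θ3 = -1.0176+1.8902 ≈ 0.8726

θ₁ = -0.1742, θ₂ = 0.1746, θ₃ = 0.8726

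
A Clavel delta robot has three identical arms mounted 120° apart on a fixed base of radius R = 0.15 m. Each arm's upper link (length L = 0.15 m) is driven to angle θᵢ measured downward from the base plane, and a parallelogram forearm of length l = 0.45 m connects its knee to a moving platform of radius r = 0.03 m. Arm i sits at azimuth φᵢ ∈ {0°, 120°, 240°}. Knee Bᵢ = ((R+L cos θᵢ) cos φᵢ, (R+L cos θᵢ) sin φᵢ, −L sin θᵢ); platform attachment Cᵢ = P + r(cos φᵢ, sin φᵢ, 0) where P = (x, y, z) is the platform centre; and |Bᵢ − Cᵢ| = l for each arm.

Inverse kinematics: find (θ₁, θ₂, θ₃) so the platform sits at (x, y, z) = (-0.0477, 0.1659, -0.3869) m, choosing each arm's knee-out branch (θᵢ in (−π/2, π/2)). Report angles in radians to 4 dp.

θ₁ = 0.6107, θ₂ = -0.3492, θ₃ = 0.8725

φ1=0.0° → target in arm frame (-0.0477, 0.1659)
  A=0.1677, B=-0.3869, C=(l²−L²−A²−y'²−z²)/(2L)=-0.0845
  γ=atan2(-0.3869,0.1677)=-1.1618;  ψ=arccos(-0.2003)=1.7725;  θ1=γ+ψ≈0.6107
arm 2 (φ=120.0°): x'=0.1675, y'=-0.0416
  A=-0.0475, B=-0.3869, C=(l²−L²−A²−y'²−z²)/(2L)=0.0877
  θ2 = atan2(B,A) + arccos(C/0.3898) = -0.3492
φ3=240.0° → target in arm frame (-0.1198, -0.1243)
  A=0.2398, B=-0.3869, C=(l²−L²−A²−y'²−z²)/(2L)=-0.1422
  γ=atan2(-0.3869,0.2398)=-1.0159;  ψ=arccos(-0.3123)=1.8884;  θ3=γ+ψ≈0.8725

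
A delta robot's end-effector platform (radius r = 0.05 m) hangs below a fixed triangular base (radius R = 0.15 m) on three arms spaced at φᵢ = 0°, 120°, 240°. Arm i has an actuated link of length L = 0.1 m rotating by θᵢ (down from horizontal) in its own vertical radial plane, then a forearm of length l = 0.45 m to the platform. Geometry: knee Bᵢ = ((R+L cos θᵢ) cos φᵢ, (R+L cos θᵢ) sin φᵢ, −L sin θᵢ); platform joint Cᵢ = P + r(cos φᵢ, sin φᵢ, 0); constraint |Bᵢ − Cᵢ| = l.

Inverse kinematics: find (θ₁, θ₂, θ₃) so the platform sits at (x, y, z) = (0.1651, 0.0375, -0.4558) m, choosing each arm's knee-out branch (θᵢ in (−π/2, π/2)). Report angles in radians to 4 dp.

rotate P by −φ1: (0.1651, 0.0375, -0.4558)
  A cos θ + B sin θ = C:  -0.0651·cos θ + -0.4558·sin θ = -0.1045
  √(A²+B²)=0.4604;  θ1 = -1.7127+1.7997 ≈ 0.0871
rotate P by −φ2: (-0.0501, -0.1617, -0.4558)
  A cos θ + B sin θ = C:  0.1501·cos θ + -0.4558·sin θ = -0.3197
  θ2 = atan2(B,A) + arccos(C/0.4799) = 1.0471
rotate P by −φ3: (-0.1150, 0.1242, -0.4558)
  e−x'=0.2150;  (l²−L²−(e−x')²−y'²−z²)/2L = -0.3846
  γ=atan2(-0.4558,0.2150)=-1.1300;  ψ=arccos(-0.7632)=2.4390;  θ3=γ+ψ≈1.3090

θ₁ = 0.0871, θ₂ = 1.0471, θ₃ = 1.3090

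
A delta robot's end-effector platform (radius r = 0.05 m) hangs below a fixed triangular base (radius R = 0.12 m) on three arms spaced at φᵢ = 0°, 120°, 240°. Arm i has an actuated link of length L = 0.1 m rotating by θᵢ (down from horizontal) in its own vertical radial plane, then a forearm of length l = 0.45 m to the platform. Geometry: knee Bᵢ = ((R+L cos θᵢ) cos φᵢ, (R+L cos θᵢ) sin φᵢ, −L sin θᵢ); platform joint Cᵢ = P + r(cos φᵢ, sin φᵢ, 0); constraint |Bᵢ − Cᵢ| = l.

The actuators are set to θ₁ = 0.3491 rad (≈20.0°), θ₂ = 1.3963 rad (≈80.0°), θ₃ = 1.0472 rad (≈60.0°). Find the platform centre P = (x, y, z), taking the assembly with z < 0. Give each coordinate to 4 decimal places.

arm 1 at φ=0.0°: ρ1 = 0.1640;  S1 = (0.1640, 0.0000, -0.0342)
S2 = (0.0874·cos120.0°, 0.0874·sin120.0°, -0.0985) = (-0.0437, 0.0757, -0.0985)
φ3=240.0°: virtual centre (-0.0600, -0.1039, -0.0866), radius l
|S₂|²−|S₁|² = -0.0107;  |S₃|²−|S₁|² = -0.0062
linear system: -0.4153x+0.1513y = -0.0107−-0.1286z; -0.4479x+-0.2078y = -0.0062−-0.1048z
Cramer: x(z) = 0.0205-0.2763z;  y(z) = -0.0146+0.0913z
into |P−S₁|² = l²: 1.0847z² + 0.1450z + -0.1805 = 0;  Δ = 0.8043;  z = -0.4803 or 0.3466 → z<0 root = -0.4803
x = 0.1532, y = -0.0584

(0.1532, -0.0584, -0.4803)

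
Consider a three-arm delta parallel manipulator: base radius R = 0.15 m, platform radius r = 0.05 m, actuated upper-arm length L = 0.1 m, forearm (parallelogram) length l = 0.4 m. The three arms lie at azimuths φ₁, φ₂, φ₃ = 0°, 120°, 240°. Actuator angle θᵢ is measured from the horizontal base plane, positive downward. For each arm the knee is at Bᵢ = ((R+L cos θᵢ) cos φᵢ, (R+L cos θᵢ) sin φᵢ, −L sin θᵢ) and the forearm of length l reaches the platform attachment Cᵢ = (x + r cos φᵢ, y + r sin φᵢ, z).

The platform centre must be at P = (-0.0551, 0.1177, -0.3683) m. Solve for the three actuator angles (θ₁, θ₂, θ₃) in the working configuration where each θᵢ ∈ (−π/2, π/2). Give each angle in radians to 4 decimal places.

θ₁ = 0.6977, θ₂ = -0.2617, θ₃ = 0.7852

arm 1 (φ=0.0°): x'=-0.0551, y'=0.1177
  e−x'=0.1551;  (l²−L²−(e−x')²−y'²−z²)/2L = -0.1178
  γ=atan2(-0.3683,0.1551)=-1.1722;  ψ=arccos(-0.2947)=1.8699;  θ1=γ+ψ≈0.6977
arm 2 (φ=120.0°): x'=0.1295, y'=-0.0111
  A=-0.0295, B=-0.3683, C=(l²−L²−A²−y'²−z²)/(2L)=0.0668
  θ2 = atan2(B,A) + arccos(C/0.3695) = -0.2617
arm 3 (φ=240.0°): x'=-0.0744, y'=-0.1066
  A=0.1744, B=-0.3683, C=(l²−L²−A²−y'²−z²)/(2L)=-0.1371
  √(A²+B²)=0.4075;  θ3 = -1.1286+1.9138 ≈ 0.7852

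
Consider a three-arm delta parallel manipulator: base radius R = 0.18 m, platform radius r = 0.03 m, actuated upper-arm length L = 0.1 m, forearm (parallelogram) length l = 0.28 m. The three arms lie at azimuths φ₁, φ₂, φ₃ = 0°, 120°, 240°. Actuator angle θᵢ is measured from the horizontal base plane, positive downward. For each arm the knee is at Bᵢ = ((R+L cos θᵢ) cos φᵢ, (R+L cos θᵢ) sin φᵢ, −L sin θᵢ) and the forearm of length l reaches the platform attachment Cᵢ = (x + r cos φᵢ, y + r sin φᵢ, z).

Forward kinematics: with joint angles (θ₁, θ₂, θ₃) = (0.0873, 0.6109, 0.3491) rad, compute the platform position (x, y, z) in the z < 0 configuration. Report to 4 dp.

φ1=0.0°: virtual centre (0.2496, 0.0000, -0.0087), radius l
φ2=120.0°: virtual centre (-0.1160, 0.2008, -0.0574), radius l
φ3=240.0°: virtual centre (-0.1220, -0.2113, -0.0342), radius l
eliminate P² terms by subtracting sphere 1 from 2 and 3
[-0.7312 0.4017 -0.0973]·P = -0.0053;  [-0.7432 -0.4226 -0.0510]·P = -0.0017
det = 0.6075;  x = 0.0048+-0.1014z,  y = -0.0045+0.0577z
sphere 1 gives Az²+Bz+C=0 with A=1.0136, B=0.0666, C=-0.0184;  B²−4AC=0.0789;  roots -0.1714, 0.1058;  negative root z = -0.1714
x = 0.0222, y = -0.0143

(0.0222, -0.0143, -0.1714)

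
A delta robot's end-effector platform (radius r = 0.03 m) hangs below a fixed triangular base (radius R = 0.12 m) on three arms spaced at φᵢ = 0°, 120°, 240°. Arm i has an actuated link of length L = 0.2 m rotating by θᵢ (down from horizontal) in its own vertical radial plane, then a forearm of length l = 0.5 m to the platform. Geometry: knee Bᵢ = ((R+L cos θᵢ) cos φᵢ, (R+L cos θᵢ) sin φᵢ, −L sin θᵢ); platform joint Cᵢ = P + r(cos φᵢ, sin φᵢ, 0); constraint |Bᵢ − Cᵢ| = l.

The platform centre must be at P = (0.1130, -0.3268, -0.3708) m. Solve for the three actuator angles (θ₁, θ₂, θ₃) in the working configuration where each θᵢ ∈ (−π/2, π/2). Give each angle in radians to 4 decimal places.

φ1=0.0° → target in arm frame (0.1130, -0.3268)
  e−x'=-0.0230;  (l²−L²−(e−x')²−y'²−z²)/2L = -0.0870
  γ=atan2(-0.3708,-0.0230)=-1.6327;  ψ=arccos(-0.2343)=1.8073;  θ1=γ+ψ≈0.1746
rotate P by −φ2: (-0.3395, 0.0655, -0.3708)
  e−x'=0.4295;  (l²−L²−(e−x')²−y'²−z²)/2L = -0.2907
  θ2 = atan2(B,A) + arccos(C/0.5674) = 1.3965
arm 3 (φ=240.0°): x'=0.2265, y'=0.2613
  A cos θ + B sin θ = C:  -0.1365·cos θ + -0.3708·sin θ = -0.0360
  γ=atan2(-0.3708,-0.1365)=-1.9236;  ψ=arccos(-0.0910)=1.6619;  θ3=γ+ψ≈-0.2616

θ₁ = 0.1746, θ₂ = 1.3965, θ₃ = -0.2616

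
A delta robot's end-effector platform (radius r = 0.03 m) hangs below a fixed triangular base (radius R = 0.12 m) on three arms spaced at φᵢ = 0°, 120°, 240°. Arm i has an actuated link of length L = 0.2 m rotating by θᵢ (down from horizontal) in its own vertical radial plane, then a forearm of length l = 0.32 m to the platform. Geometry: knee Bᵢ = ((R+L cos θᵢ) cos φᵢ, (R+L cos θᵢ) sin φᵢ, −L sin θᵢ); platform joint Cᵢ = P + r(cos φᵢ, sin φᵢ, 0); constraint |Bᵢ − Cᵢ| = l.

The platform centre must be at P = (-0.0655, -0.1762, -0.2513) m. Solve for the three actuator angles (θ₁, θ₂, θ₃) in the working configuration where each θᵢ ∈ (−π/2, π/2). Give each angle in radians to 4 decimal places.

arm 1 (φ=0.0°): x'=-0.0655, y'=-0.1762
  e−x'=0.1555;  (l²−L²−(e−x')²−y'²−z²)/2L = -0.1399
  √(A²+B²)=0.2955;  θ1 = -1.0167+2.0641 ≈ 1.0474
φ2=120.0° → target in arm frame (-0.1198, 0.1448)
  A cos θ + B sin θ = C:  0.2098·cos θ + -0.2513·sin θ = -0.1644
  γ=atan2(-0.2513,0.2098)=-0.8751;  ψ=arccos(-0.5022)=2.0969;  θ2=γ+ψ≈1.2218
arm 3 (φ=240.0°): x'=0.1853, y'=0.0314
  e−x'=-0.0953;  (l²−L²−(e−x')²−y'²−z²)/2L = -0.0271
  √(A²+B²)=0.2688;  θ3 = -1.9334+1.6717 ≈ -0.2618

θ₁ = 1.0474, θ₂ = 1.2218, θ₃ = -0.2618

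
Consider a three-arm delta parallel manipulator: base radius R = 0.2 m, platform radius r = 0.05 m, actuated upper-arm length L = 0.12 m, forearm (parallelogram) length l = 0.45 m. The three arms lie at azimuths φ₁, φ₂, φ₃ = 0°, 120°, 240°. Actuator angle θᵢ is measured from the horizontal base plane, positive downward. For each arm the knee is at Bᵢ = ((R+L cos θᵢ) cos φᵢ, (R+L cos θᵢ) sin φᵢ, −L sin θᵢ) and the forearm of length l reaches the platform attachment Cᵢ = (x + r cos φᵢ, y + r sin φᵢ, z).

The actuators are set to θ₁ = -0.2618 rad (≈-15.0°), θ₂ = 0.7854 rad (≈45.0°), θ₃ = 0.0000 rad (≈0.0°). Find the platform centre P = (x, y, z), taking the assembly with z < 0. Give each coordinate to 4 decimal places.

φ1=0.0°: virtual centre (0.2659, 0.0000, 0.0311), radius l
arm 2 at φ=120.0°: (R−r)+L cos θ2 = 0.2349;  O2 = (-0.1174, 0.2034, -0.0849)
O3 = (0.2700·cos240.0°, 0.2700·sin240.0°, 0.0000) = (-0.1350, -0.2338, 0.0000)
subtract pairs → two planes through P
linear system: -0.7667x+0.4068y = -0.0093−-0.2318z; -0.8018x+-0.4677y = 0.0012−-0.0621z
det = 0.6847;  x = 0.0056+-0.1952z,  y = -0.0123+0.2019z
into |P−O₁|² = l²: 1.0789z² + 0.0346z + -0.1336 = 0;  Δ = 0.5779;  z = -0.3683 or 0.3363 → z<0 root = -0.3683
x = 0.0775, y = -0.0867

(0.0775, -0.0867, -0.3683)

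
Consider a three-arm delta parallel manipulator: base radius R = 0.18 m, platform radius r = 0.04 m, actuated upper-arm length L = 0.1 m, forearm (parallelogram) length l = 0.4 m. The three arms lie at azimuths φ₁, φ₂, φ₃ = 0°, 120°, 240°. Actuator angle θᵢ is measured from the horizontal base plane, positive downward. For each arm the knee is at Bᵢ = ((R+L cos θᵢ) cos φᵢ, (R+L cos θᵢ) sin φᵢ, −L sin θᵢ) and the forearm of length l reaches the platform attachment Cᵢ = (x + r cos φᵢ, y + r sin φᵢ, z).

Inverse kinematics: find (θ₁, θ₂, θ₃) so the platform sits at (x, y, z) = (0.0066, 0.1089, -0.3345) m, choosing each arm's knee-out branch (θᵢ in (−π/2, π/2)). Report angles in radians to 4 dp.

θ₁ = 0.2618, θ₂ = -0.3491, θ₃ = 0.8729

φ1=0.0° → target in arm frame (0.0066, 0.1089)
  A=0.1334, B=-0.3345, C=(l²−L²−A²−y'²−z²)/(2L)=0.0423
  θ1 = atan2(B,A) + arccos(C/0.3601) = 0.2618
rotate P by −φ2: (0.0910, -0.0602, -0.3345)
  A=0.0490, B=-0.3345, C=(l²−L²−A²−y'²−z²)/(2L)=0.1604
  γ=atan2(-0.3345,0.0490)=-1.4254;  ψ=arccos(0.4746)=1.0763;  θ2=γ+ψ≈-0.3491
arm 3 (φ=240.0°): x'=-0.0976, y'=-0.0487
  e−x'=0.2376;  (l²−L²−(e−x')²−y'²−z²)/2L = -0.1036
  θ3 = atan2(B,A) + arccos(C/0.4103) = 0.8729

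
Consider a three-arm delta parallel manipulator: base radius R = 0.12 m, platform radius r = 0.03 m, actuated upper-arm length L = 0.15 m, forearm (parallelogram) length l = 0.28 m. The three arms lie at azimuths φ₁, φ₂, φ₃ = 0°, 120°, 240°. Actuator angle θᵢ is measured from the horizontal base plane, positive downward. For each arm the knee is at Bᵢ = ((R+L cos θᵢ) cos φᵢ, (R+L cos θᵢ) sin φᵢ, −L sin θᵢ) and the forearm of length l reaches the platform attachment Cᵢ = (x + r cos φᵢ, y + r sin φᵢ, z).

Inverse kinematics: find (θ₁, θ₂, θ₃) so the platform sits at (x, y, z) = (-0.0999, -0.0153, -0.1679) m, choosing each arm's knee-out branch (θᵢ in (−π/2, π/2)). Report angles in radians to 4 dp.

rotate P by −φ1: (-0.0999, -0.0153, -0.1679)
  e−x'=0.1899;  (l²−L²−(e−x')²−y'²−z²)/2L = -0.0286
  θ1 = atan2(B,A) + arccos(C/0.2535) = 0.9600
rotate P by −φ2: (0.0367, 0.0942, -0.1679)
  A=0.0533, B=-0.1679, C=(l²−L²−A²−y'²−z²)/(2L)=0.0533
  √(A²+B²)=0.1762;  θ2 = -1.2634+1.2632 ≈ -0.0002
rotate P by −φ3: (0.0632, -0.0789, -0.1679)
  A=0.0268, B=-0.1679, C=(l²−L²−A²−y'²−z²)/(2L)=0.0692
  √(A²+B²)=0.1700;  θ3 = -1.4125+1.1514 ≈ -0.2611

θ₁ = 0.9600, θ₂ = -0.0002, θ₃ = -0.2611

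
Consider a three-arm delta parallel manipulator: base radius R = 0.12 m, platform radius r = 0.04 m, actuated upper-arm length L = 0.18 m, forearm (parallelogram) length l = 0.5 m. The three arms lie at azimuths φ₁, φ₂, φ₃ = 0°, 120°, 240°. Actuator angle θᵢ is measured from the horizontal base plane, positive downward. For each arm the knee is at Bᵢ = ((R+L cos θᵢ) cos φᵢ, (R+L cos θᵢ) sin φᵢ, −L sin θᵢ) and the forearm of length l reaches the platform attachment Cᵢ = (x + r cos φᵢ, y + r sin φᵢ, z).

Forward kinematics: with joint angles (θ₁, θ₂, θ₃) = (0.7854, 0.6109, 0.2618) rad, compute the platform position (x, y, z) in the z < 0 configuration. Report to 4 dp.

centre 1 = (0.2073·cos0.0°, 0.2073·sin0.0°, -0.1273) = (0.2073, 0.0000, -0.1273)
φ2=120.0°: virtual centre (-0.1137, 0.1970, -0.1032), radius l
arm 3 at φ=240.0°: (R−r)+L cos θ3 = 0.2539;  centre 3 = (-0.1269, -0.2199, -0.0466)
eliminate P² terms by subtracting sphere 1 from 2 and 3
[-0.6420 0.3939 0.0481]·P = 0.0032;  [-0.6684 -0.4397 0.1614]·P = 0.0075
det = 0.5456;  x = -0.0080+0.1553z,  y = -0.0048+0.1310z
into |P−centre ₁|² = l²: 1.0413z² + 0.1865z + -0.1874 = 0;  Δ = 0.8155;  z = -0.5232 or 0.3441 → z<0 root = -0.5232
x = -0.0892, y = -0.0734

(-0.0892, -0.0734, -0.5232)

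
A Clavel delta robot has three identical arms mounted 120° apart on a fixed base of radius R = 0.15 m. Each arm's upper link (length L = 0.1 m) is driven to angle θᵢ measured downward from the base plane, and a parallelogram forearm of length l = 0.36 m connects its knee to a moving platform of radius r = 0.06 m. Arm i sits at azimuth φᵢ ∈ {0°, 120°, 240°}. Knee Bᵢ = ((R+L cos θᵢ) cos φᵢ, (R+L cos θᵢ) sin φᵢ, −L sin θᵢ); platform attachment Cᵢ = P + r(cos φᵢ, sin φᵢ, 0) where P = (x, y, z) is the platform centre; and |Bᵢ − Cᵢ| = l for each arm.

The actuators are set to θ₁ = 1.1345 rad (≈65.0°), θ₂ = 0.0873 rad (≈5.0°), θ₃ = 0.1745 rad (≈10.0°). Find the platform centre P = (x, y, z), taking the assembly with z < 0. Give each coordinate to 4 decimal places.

φ1=0.0°: virtual centre (0.1323, 0.0000, -0.0906), radius l
arm 2 at φ=120.0°: (R−r)+L cos θ2 = 0.1896;  centre 2 = (-0.0948, 0.1642, -0.0087)
centre 3 = (0.1885·cos240.0°, 0.1885·sin240.0°, -0.0174) = (-0.0942, -0.1632, -0.0174)
|centre ₂|²−|centre ₁|² = 0.0103;  |centre ₃|²−|centre ₁|² = 0.0101
[-0.4541 0.3284 0.1638]·P = 0.0103;  [-0.4530 -0.3265 0.1465]·P = 0.0101
Cramer: x(z) = -0.0225+0.3421z;  y(z) = 0.0003-0.0258z
into |P−centre ₁|² = l²: 1.1177z² + 0.0753z + -0.0974 = 0;  Δ = 0.4412;  z = -0.3309 or 0.2635 → z<0 root = -0.3309
x = -0.1357, y = 0.0088

(-0.1357, 0.0088, -0.3309)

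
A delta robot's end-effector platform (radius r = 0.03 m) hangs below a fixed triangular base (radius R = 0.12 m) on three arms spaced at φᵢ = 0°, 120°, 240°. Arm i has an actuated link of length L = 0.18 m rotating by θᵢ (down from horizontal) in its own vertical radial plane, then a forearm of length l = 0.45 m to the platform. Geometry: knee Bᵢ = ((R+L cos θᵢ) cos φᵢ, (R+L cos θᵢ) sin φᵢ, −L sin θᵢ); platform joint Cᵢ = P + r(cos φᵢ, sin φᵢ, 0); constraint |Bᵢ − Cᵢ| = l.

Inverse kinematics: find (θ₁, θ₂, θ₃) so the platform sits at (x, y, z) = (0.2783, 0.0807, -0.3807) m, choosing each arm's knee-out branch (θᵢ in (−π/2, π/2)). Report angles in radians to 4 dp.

φ1=0.0° → target in arm frame (0.2783, 0.0807)
  e−x'=-0.1883;  (l²−L²−(e−x')²−y'²−z²)/2L = -0.0467
  √(A²+B²)=0.4247;  θ1 = -2.0301+1.6809 ≈ -0.3492
φ2=120.0° → target in arm frame (-0.0693, -0.2814)
  A=0.1593, B=-0.3807, C=(l²−L²−A²−y'²−z²)/(2L)=-0.2205
  √(A²+B²)=0.4127;  θ2 = -1.1746+2.1344 ≈ 0.9598
rotate P by −φ3: (-0.2090, 0.2007, -0.3807)
  A cos θ + B sin θ = C:  0.2990·cos θ + -0.3807·sin θ = -0.2903
  γ=atan2(-0.3807,0.2990)=-0.9050;  ψ=arccos(-0.5997)=2.2140;  θ3=γ+ψ≈1.3090

θ₁ = -0.3492, θ₂ = 0.9598, θ₃ = 1.3090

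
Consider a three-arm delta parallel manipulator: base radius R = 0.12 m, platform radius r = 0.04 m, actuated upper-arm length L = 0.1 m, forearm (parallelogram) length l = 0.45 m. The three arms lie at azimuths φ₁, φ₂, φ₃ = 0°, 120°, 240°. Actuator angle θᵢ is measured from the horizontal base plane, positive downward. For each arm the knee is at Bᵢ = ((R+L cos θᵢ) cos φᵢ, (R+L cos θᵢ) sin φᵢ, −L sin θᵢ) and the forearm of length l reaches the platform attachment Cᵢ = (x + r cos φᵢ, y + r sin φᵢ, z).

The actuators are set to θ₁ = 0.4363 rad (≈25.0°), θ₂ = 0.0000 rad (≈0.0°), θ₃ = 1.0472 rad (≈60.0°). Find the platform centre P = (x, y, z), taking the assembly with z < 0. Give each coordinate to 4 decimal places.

(0.0206, 0.1575, -0.4362)

φ1=0.0°: virtual centre (0.1706, 0.0000, -0.0423), radius l
arm 2 at φ=120.0°: (R−r)+L cos θ2 = 0.1800;  O2 = (-0.0900, 0.1559, 0.0000)
O3 = (0.1300·cos240.0°, 0.1300·sin240.0°, -0.0866) = (-0.0650, -0.1126, -0.0866)
|O₂|²−|O₁|² = 0.0015;  |O₃|²−|O₁|² = -0.0065
linear system: -0.5213x+0.3118y = 0.0015−0.0845z; -0.4713x+-0.2252y = -0.0065−-0.0887z
Cramer: x(z) = 0.0064-0.0326z;  y(z) = 0.0155-0.3256z
into |P−O₁|² = l²: 1.1071z² + 0.0851z + -0.1735 = 0;  Δ = 0.7756;  z = -0.4362 or 0.3593 → z<0 root = -0.4362
x = 0.0206, y = 0.1575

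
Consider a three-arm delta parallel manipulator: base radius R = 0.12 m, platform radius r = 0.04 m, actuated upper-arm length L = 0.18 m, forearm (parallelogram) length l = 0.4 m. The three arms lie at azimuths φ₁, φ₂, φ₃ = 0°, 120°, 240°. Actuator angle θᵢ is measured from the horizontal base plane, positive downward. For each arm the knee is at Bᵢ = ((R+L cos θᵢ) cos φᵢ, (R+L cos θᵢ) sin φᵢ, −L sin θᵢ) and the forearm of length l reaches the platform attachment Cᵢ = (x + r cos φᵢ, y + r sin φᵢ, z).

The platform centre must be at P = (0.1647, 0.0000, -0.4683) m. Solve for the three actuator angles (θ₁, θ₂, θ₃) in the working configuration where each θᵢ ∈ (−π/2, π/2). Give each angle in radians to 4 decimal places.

φ1=0.0° → target in arm frame (0.1647, 0.0000)
  A cos θ + B sin θ = C:  -0.0847·cos θ + -0.4683·sin θ = -0.2747
  γ=atan2(-0.4683,-0.0847)=-1.7497;  ψ=arccos(-0.5771)=2.1860;  θ1=γ+ψ≈0.4363
arm 2 (φ=120.0°): x'=-0.0823, y'=-0.1426
  A cos θ + B sin θ = C:  0.1623·cos θ + -0.4683·sin θ = -0.3845
  θ2 = atan2(B,A) + arccos(C/0.4956) = 1.2215
arm 3 (φ=240.0°): x'=-0.0824, y'=0.1426
  e−x'=0.1624;  (l²−L²−(e−x')²−y'²−z²)/2L = -0.3845
  θ3 = atan2(B,A) + arccos(C/0.4956) = 1.2215

θ₁ = 0.4363, θ₂ = 1.2215, θ₃ = 1.2215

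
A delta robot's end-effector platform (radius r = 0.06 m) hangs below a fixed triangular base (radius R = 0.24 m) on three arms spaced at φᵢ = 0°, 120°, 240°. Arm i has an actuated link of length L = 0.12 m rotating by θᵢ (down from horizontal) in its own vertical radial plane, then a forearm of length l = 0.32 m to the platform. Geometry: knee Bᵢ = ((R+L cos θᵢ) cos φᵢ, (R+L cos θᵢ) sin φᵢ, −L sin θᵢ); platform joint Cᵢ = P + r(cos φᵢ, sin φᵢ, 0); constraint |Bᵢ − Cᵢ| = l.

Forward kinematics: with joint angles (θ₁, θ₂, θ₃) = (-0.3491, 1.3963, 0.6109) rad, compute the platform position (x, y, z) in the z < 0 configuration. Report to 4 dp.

S1 = (0.2928·cos0.0°, 0.2928·sin0.0°, 0.0410) = (0.2928, 0.0000, 0.0410)
φ2=120.0°: virtual centre (-0.1004, 0.1739, -0.1182), radius l
φ3=240.0°: virtual centre (-0.1391, -0.2410, -0.0688), radius l
subtract pairs → two planes through P
plane₁₂: -0.7864x+0.3479y+-0.3184z = -0.0331
Cramer: x(z) = 0.0261-0.3384z;  y(z) = -0.0360+0.1505z
quadratic in z: (1.1372)z²+(0.0875)z+(-0.0283)=0, √Δ=0.3695 → z ∈ {-0.2009, 0.1240}; z = -0.2009 (taking z<0)
x = 0.0941, y = -0.0663

(0.0941, -0.0663, -0.2009)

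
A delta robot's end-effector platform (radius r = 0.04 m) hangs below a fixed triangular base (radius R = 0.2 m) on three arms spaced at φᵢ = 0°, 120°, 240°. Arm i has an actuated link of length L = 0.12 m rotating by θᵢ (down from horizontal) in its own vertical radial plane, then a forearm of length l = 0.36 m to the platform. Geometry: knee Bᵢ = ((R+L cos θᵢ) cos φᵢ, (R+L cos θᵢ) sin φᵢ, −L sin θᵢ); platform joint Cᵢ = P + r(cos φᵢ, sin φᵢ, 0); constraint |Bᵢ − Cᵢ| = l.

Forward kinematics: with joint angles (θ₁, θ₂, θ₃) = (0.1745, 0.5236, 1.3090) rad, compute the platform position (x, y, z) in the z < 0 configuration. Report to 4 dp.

(0.0804, 0.0811, -0.3105)

S1 = (0.2782·cos0.0°, 0.2782·sin0.0°, -0.0208) = (0.2782, 0.0000, -0.0208)
arm 2 at φ=120.0°: (R−r)+L cos θ2 = 0.2639;  S2 = (-0.1320, 0.2286, -0.0600)
φ3=240.0°: virtual centre (-0.0955, -0.1655, -0.1159), radius l
|S₂|²−|S₁|² = -0.0046;  |S₃|²−|S₁|² = -0.0279
linear system: -0.8203x+0.4571y = -0.0046−-0.0783z; -0.7474x+-0.3309y = -0.0279−-0.1902z
Cramer: x(z) = 0.0232-0.1841z;  y(z) = 0.0317-0.1589z
into |P−S₁|² = l²: 1.0591z² + 0.1254z + -0.0632 = 0;  Δ = 0.2833;  z = -0.3105 or 0.1921 → z<0 root = -0.3105
x = 0.0804, y = 0.0811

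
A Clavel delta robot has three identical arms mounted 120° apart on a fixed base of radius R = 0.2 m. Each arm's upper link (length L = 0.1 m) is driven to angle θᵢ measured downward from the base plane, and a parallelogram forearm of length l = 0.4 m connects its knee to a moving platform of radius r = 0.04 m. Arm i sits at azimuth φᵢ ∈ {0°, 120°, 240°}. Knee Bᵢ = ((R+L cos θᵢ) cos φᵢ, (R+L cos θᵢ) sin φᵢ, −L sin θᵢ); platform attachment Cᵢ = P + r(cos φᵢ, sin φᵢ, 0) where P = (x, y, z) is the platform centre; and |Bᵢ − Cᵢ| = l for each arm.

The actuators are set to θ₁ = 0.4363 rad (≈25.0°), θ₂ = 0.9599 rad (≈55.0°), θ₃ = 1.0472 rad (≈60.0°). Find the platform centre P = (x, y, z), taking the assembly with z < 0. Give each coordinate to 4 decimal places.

(0.0631, 0.0088, -0.3955)

φ1=0.0°: virtual centre (0.2506, 0.0000, -0.0423), radius l
arm 2 at φ=120.0°: ρ2 = 0.2174;  centre 2 = (-0.1087, 0.1882, -0.0819)
arm 3 at φ=240.0°: ρ3 = 0.2100;  centre 3 = (-0.1050, -0.1819, -0.0866)
eliminate P² terms by subtracting sphere 1 from 2 and 3
[-0.7186 0.3765 -0.0793]·P = -0.0106;  [-0.7113 -0.3637 -0.0887]·P = -0.0130
det = 0.5292;  x = 0.0166+-0.1176z,  y = 0.0033+-0.0138z
into |P−centre ₁|² = l²: 1.0140z² + 0.1395z + -0.1034 = 0;  Δ = 0.4389;  z = -0.3955 or 0.2579 → z<0 root = -0.3955
x = 0.0631, y = 0.0088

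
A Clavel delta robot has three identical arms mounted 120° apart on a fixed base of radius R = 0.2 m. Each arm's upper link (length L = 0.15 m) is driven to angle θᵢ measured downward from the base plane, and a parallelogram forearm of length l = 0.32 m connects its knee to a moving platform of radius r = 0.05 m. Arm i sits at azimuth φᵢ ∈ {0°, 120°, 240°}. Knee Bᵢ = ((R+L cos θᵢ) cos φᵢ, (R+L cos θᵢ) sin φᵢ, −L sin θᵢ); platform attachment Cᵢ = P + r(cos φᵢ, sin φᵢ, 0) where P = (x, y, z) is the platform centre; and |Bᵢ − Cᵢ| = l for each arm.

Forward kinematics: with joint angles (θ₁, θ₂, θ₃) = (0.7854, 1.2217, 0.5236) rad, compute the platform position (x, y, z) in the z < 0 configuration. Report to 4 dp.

φ1=0.0°: virtual centre (0.2561, 0.0000, -0.1061), radius l
arm 2 at φ=120.0°: ρ2 = 0.2013;  S2 = (-0.1007, 0.1743, -0.1410)
arm 3 at φ=240.0°: ρ3 = 0.2799;  S3 = (-0.1400, -0.2424, -0.0750)
|S₂|²−|S₁|² = -0.0164;  |S₃|²−|S₁|² = 0.0072
linear system: -0.7134x+0.3487y = -0.0164−-0.0698z; -0.7920x+-0.4848y = 0.0072−0.0621z
Cramer: x(z) = 0.0088-0.0196z;  y(z) = -0.0291+0.1601z
quadratic in z: (1.0260)z²+(0.2125)z+(-0.0292)=0, √Δ=0.4060 → z ∈ {-0.3014, 0.0943}; z = -0.3014 (taking z<0)
x = 0.0147, y = -0.0774

(0.0147, -0.0774, -0.3014)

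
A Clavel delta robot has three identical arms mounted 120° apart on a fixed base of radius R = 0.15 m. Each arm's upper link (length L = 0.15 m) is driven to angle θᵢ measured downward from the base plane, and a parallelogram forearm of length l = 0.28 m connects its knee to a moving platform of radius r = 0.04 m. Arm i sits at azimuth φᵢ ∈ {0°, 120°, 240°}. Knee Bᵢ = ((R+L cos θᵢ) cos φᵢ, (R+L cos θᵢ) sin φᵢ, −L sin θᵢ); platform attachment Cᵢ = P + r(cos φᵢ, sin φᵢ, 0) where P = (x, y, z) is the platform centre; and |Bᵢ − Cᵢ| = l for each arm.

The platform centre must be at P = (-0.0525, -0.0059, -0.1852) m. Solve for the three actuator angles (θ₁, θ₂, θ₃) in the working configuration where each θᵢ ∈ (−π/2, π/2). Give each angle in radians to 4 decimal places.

arm 1 (φ=0.0°): x'=-0.0525, y'=-0.0059
  e−x'=0.1625;  (l²−L²−(e−x')²−y'²−z²)/2L = -0.0161
  θ1 = atan2(B,A) + arccos(C/0.2464) = 0.7857
φ2=120.0° → target in arm frame (0.0211, 0.0484)
  e−x'=0.0889;  (l²−L²−(e−x')²−y'²−z²)/2L = 0.0379
  γ=atan2(-0.1852,0.0889)=-1.1234;  ψ=arccos(0.1844)=1.3854;  θ2=γ+ψ≈0.2619
rotate P by −φ3: (0.0314, -0.0425, -0.1852)
  A=0.0786, B=-0.1852, C=(l²−L²−A²−y'²−z²)/(2L)=0.0454
  √(A²+B²)=0.2012;  θ3 = -1.1692+1.3434 ≈ 0.1741

θ₁ = 0.7857, θ₂ = 0.2619, θ₃ = 0.1741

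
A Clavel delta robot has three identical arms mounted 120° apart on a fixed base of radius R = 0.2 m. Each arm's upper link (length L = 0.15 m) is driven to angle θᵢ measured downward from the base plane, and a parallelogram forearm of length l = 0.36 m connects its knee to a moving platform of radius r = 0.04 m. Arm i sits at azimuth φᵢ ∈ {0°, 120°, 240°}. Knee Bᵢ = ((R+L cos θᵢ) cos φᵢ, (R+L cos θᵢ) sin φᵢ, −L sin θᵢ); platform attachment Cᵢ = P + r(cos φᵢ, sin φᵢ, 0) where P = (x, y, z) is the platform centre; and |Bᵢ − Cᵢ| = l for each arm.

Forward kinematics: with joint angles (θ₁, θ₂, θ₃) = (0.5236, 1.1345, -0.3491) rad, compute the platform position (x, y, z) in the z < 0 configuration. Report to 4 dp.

S1 = (0.2899·cos0.0°, 0.2899·sin0.0°, -0.0750) = (0.2899, 0.0000, -0.0750)
S2 = (0.2234·cos120.0°, 0.2234·sin120.0°, -0.1359) = (-0.1117, 0.1935, -0.1359)
S3 = (0.3010·cos240.0°, 0.3010·sin240.0°, 0.0513) = (-0.1505, -0.2606, 0.0513)
subtract pairs → two planes through P
[-0.8032 0.3869 -0.1219]·P = -0.0213;  [-0.8808 -0.5213 0.2526]·P = 0.0035
Cramer: x(z) = 0.0128+0.0450z;  y(z) = -0.0284+0.4085z
into |P−S₁|² = l²: 1.1689z² + 0.1018z + -0.0464 = 0;  Δ = 0.2272;  z = -0.2475 or 0.1604 → z<0 root = -0.2475
x = 0.0017, y = -0.1295

(0.0017, -0.1295, -0.2475)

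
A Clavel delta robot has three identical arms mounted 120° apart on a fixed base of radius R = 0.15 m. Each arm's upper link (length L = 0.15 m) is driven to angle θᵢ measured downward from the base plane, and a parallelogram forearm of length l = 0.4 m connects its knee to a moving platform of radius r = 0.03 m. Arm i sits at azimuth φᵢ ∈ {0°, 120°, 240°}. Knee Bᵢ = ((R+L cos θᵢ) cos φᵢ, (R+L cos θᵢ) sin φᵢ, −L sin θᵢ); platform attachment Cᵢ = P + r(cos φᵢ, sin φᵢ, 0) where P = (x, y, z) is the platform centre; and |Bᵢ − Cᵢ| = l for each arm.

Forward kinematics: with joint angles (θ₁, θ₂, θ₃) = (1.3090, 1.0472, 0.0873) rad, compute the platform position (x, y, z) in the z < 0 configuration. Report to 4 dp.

centre 1 = (0.1588·cos0.0°, 0.1588·sin0.0°, -0.1449) = (0.1588, 0.0000, -0.1449)
φ2=120.0°: virtual centre (-0.0975, 0.1689, -0.1299), radius l
arm 3 at φ=240.0°: (R−r)+L cos θ3 = 0.2694;  centre 3 = (-0.1347, -0.2333, -0.0131)
eliminate P² terms by subtracting sphere 1 from 2 and 3
linear system: -0.5126x+0.3377y = 0.0087−0.0300z; -0.5871x+-0.4667y = 0.0265−0.2636z
det = 0.4375;  x = -0.0298+0.2355z,  y = -0.0195+0.2687z
sphere 1 gives Az²+Bz+C=0 with A=1.1276, B=0.1905, C=-0.1031;  B²−4AC=0.5012;  roots -0.3984, 0.2294;  negative root z = -0.3984
x = -0.1236, y = -0.1265

(-0.1236, -0.1265, -0.3984)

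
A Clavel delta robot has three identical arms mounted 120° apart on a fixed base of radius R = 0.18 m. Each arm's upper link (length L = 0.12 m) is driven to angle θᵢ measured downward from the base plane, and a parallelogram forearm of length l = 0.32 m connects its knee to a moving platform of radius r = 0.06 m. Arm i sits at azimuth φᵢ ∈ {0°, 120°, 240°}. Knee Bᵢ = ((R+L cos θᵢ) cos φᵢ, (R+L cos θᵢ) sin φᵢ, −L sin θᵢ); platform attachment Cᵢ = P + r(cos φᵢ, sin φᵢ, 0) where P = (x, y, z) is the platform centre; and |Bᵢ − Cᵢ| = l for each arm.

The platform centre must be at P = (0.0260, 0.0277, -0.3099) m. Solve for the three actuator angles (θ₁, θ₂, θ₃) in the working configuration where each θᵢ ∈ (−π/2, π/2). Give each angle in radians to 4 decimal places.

θ₁ = 0.5235, θ₂ = 0.6111, θ₃ = 0.8727

rotate P by −φ1: (0.0260, 0.0277, -0.3099)
  A=0.0940, B=-0.3099, C=(l²−L²−A²−y'²−z²)/(2L)=-0.0735
  γ=atan2(-0.3099,0.0940)=-1.2763;  ψ=arccos(-0.2270)=1.7998;  θ1=γ+ψ≈0.5235
rotate P by −φ2: (0.0110, -0.0364, -0.3099)
  A=0.1090, B=-0.3099, C=(l²−L²−A²−y'²−z²)/(2L)=-0.0885
  γ=atan2(-0.3099,0.1090)=-1.2326;  ψ=arccos(-0.2694)=1.8436;  θ2=γ+ψ≈0.6111
rotate P by −φ3: (-0.0370, 0.0087, -0.3099)
  e−x'=0.1570;  (l²−L²−(e−x')²−y'²−z²)/2L = -0.1365
  √(A²+B²)=0.3474;  θ3 = -1.1019+1.9746 ≈ 0.8727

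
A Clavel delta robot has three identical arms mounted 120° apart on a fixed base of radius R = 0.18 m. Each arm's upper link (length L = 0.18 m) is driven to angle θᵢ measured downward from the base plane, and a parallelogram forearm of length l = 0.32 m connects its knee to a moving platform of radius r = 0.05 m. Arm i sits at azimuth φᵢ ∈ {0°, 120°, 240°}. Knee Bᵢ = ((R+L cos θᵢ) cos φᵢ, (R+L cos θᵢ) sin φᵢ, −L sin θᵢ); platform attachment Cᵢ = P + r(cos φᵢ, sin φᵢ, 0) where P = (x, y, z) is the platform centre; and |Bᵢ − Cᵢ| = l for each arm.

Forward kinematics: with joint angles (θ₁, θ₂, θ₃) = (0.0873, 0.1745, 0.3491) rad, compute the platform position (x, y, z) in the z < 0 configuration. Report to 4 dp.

φ1=0.0°: virtual centre (0.3093, 0.0000, -0.0157), radius l
arm 2 at φ=120.0°: ρ2 = 0.3073;  O2 = (-0.1536, 0.2661, -0.0313)
arm 3 at φ=240.0°: ρ3 = 0.2991;  O3 = (-0.1496, -0.2591, -0.0616)
|O₂|²−|O₁|² = -0.0005;  |O₃|²−|O₁|² = -0.0026
linear system: -0.9259x+0.5322y = -0.0005−-0.0311z; -0.9178x+-0.5181y = -0.0026−-0.0918z
det = 0.9682;  x = 0.0017+-0.0671z,  y = 0.0020+-0.0583z
quadratic in z: (1.0079)z²+(0.0724)z+(-0.0075)=0, √Δ=0.1889 → z ∈ {-0.1296, 0.0578}; z = -0.1296 (taking z<0)
x = 0.0104, y = 0.0096

(0.0104, 0.0096, -0.1296)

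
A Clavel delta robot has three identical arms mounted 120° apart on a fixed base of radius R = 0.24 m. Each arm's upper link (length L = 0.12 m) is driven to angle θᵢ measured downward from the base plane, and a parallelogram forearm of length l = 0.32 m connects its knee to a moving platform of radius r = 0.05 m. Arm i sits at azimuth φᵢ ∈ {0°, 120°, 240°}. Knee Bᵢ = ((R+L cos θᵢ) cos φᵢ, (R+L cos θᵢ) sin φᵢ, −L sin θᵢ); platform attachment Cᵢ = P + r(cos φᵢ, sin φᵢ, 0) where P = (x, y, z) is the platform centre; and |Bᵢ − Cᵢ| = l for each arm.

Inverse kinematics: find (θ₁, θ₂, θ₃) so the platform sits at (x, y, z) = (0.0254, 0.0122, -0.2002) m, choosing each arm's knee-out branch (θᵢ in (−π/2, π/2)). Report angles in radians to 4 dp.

rotate P by −φ1: (0.0254, 0.0122, -0.2002)
  A=0.1646, B=-0.2002, C=(l²−L²−A²−y'²−z²)/(2L)=0.0862
  θ1 = atan2(B,A) + arccos(C/0.2592) = 0.3492
rotate P by −φ2: (-0.0021, -0.0281, -0.2002)
  A=0.1921, B=-0.2002, C=(l²−L²−A²−y'²−z²)/(2L)=0.0426
  √(A²+B²)=0.2775;  θ2 = -0.8060+1.4168 ≈ 0.6108
arm 3 (φ=240.0°): x'=-0.0233, y'=0.0159
  e−x'=0.2133;  (l²−L²−(e−x')²−y'²−z²)/2L = 0.0091
  γ=atan2(-0.2002,0.2133)=-0.7538;  ψ=arccos(0.0311)=1.5397;  θ3=γ+ψ≈0.7859

θ₁ = 0.3492, θ₂ = 0.6108, θ₃ = 0.7859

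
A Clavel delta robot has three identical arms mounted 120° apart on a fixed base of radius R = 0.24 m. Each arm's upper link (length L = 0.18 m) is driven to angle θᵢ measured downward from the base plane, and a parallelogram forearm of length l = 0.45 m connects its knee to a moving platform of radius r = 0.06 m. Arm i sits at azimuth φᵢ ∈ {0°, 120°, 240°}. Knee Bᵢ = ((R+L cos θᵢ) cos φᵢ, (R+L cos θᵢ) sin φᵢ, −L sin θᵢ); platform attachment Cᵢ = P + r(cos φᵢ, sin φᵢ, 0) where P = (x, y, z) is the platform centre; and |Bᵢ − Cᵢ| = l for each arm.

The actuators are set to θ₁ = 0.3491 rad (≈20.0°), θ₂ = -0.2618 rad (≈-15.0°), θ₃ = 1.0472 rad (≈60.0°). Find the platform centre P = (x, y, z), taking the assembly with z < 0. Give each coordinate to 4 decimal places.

O1 = (0.3491·cos0.0°, 0.3491·sin0.0°, -0.0616) = (0.3491, 0.0000, -0.0616)
O2 = (0.3539·cos120.0°, 0.3539·sin120.0°, 0.0466) = (-0.1769, 0.3065, 0.0466)
O3 = (0.2700·cos240.0°, 0.2700·sin240.0°, -0.1559) = (-0.1350, -0.2338, -0.1559)
subtract pairs → two planes through P
linear system: -1.0522x+0.6129y = 0.0017−0.2163z; -0.9683x+-0.4677y = -0.0285−-0.1886z
det = 1.0855;  x = 0.0154+-0.0133z,  y = 0.0291+-0.3758z
quadratic in z: (1.1414)z²+(0.1101)z+(-0.0864)=0, √Δ=0.6378 → z ∈ {-0.3276, 0.2312}; z = -0.3276 (taking z<0)
x = 0.0197, y = 0.1523

(0.0197, 0.1523, -0.3276)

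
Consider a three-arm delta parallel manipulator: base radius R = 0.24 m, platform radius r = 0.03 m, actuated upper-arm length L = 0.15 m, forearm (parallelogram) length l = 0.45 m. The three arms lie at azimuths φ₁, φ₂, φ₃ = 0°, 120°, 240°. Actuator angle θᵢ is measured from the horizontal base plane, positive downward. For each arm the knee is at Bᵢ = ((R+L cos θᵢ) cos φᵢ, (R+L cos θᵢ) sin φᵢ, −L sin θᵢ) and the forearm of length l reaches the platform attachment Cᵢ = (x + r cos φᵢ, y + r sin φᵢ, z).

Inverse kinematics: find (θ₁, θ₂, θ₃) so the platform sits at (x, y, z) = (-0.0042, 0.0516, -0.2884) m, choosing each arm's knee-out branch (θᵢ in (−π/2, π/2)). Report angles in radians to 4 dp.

θ₁ = 0.1743, θ₂ = -0.2619, θ₃ = 0.4359

rotate P by −φ1: (-0.0042, 0.0516, -0.2884)
  A=0.2142, B=-0.2884, C=(l²−L²−A²−y'²−z²)/(2L)=0.1609
  γ=atan2(-0.2884,0.2142)=-0.9320;  ψ=arccos(0.4480)=1.1063;  θ1=γ+ψ≈0.1743
arm 2 (φ=120.0°): x'=0.0468, y'=-0.0222
  e−x'=0.1632;  (l²−L²−(e−x')²−y'²−z²)/2L = 0.2323
  √(A²+B²)=0.3314;  θ2 = -1.0558+0.7939 ≈ -0.2619
φ3=240.0° → target in arm frame (-0.0426, -0.0294)
  A cos θ + B sin θ = C:  0.2526·cos θ + -0.2884·sin θ = 0.1072
  √(A²+B²)=0.3834;  θ3 = -0.8515+1.2874 ≈ 0.4359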